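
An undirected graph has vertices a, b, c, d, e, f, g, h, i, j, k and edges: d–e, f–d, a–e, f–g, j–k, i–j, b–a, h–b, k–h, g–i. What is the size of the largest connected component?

10

c is isolated — a component by itself.
Starting from a we can reach a, b, d, e, f, g, h, i, j, k. That is one component of size 10.
The largest has 10 vertices.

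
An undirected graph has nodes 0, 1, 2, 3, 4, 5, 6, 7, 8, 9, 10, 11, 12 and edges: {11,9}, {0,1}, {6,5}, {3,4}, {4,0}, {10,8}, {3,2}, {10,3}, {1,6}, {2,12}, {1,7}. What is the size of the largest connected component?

11

Starting from 9 we can reach 9, 11. That is one component of size 2.
Starting from 0 we can reach 0, 1, 2, 3, 4, 5, 6, 7, 8, 10, 12. That is one component of size 11.
The largest has 11 vertices.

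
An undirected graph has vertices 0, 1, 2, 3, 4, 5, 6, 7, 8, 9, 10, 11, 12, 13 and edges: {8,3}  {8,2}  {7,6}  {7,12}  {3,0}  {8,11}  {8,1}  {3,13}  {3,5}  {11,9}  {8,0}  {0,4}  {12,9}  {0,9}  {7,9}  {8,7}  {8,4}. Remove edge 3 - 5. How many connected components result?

3

Before removal there are 2 components.
3 - 5 is a bridge — removing it separates 3's side from 5's side.
After removal: 3 components.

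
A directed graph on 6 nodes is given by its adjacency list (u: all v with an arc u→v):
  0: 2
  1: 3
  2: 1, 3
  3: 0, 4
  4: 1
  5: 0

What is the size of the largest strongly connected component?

{0, 1, 2, 3, 4} are all mutually reachable — one SCC of size 5.
{5} is an SCC by itself.
The largest has 5 vertices.

5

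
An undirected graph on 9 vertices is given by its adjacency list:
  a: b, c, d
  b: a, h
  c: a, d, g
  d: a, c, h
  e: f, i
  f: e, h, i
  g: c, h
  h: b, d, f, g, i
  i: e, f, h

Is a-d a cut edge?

After removing a-d, the path a-c-d still connects them, so the edge is not a bridge.

No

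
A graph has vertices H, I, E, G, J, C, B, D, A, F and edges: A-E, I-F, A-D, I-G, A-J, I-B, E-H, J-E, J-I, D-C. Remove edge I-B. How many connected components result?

2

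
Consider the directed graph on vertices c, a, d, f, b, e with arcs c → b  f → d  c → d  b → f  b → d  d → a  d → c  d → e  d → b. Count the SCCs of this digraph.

3

{b, c, d, f} are all mutually reachable — one SCC of size 4.
{a} is an SCC by itself.
{e} is an SCC by itself.
That gives 3 strongly connected components.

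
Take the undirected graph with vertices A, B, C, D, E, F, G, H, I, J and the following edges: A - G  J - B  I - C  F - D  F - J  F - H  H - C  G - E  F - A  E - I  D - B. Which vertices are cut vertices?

Removing F increases the component count from 1 to 2, so F is a cut vertex.
By contrast removing I leaves 1 component; it is not a cut vertex. No other vertex is a cut vertex either.

F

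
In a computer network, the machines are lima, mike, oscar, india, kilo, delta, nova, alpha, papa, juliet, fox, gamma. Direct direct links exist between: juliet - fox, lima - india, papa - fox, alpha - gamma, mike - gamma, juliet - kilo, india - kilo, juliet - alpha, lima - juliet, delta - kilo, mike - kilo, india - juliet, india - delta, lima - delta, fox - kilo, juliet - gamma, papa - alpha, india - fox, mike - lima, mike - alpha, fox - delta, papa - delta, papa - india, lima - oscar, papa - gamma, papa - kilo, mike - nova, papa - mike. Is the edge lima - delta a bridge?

After removing lima - delta, the path lima-india-delta still connects them, so the edge is not a bridge.

No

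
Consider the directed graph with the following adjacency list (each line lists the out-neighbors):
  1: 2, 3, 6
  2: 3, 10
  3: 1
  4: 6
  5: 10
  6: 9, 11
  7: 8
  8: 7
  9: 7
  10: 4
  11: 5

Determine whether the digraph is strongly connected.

No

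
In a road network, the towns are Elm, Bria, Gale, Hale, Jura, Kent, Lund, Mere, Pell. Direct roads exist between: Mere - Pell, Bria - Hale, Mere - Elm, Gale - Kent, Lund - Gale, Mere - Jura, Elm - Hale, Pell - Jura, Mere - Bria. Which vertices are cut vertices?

Removing Gale increases the component count from 2 to 3, so Gale is a cut vertex.
Removing Mere increases the component count from 2 to 3, so Mere is a cut vertex.
By contrast removing Pell leaves 2 components; it is not a cut vertex. No other vertex is a cut vertex either.

Gale, Mere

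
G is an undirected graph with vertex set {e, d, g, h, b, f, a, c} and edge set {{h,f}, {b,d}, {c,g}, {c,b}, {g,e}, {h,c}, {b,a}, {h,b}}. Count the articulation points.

4

Removing b increases the component count from 1 to 3, so b is a cut vertex.
Removing c increases the component count from 1 to 2, so c is a cut vertex.
Removing g increases the component count from 1 to 2, so g is a cut vertex.
Likewise h is a cut vertex.
By contrast removing e leaves 1 component; it is not a cut vertex. No other vertex is a cut vertex either.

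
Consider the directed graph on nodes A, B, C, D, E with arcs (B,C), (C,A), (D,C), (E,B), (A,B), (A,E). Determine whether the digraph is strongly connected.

There is no directed path from B to D, so the graph is not strongly connected.

No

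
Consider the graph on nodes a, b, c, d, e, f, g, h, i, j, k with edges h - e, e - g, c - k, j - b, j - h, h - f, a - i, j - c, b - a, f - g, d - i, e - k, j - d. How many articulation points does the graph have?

1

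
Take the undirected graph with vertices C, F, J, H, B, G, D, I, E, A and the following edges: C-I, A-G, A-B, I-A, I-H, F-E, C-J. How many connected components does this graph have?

3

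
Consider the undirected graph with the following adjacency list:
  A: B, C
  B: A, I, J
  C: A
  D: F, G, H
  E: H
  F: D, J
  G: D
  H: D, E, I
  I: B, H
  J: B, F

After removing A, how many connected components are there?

With A gone, the remaining components are: {C}; {B, D, E, F, G, H, I, J}.
That is 2 components.

2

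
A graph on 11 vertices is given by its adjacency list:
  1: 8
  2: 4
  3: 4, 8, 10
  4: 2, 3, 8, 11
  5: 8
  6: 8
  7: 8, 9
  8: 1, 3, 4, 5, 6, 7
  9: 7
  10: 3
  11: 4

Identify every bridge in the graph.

The edges on the cycle 8-4-3-8 are not bridges since each lies on that cycle.
But removing 8-1 disconnects 8 from 1; removing 3-10 disconnects 3 from 10; removing 8-5 disconnects 8 from 5; removing 9-7 disconnects 9 from 7 — these are bridges.
In total 8 edges are bridges.

1-8, 10-3, 11-4, 2-4, 5-8, 6-8, 7-8, 7-9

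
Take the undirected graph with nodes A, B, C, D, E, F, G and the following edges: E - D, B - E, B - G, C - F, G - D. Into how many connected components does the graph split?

3

A is isolated — a component by itself.
Starting from C we can reach C, F. That is one component of size 2.
Starting from B we can reach B, D, E, G. That is one component of size 4.
Total: 3 components.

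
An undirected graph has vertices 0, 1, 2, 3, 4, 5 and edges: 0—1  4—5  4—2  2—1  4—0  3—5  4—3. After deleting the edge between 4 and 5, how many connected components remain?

4 and 5 are still connected via 4-3-5, so the component count stays at 1.

1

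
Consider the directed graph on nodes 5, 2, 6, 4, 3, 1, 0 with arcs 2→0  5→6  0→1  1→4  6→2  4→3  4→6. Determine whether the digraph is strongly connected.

No

There is no directed path from 0 to 5, so the graph is not strongly connected.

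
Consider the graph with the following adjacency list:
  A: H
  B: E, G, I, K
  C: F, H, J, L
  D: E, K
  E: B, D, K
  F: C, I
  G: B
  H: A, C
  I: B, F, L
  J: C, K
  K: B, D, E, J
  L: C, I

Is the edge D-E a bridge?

No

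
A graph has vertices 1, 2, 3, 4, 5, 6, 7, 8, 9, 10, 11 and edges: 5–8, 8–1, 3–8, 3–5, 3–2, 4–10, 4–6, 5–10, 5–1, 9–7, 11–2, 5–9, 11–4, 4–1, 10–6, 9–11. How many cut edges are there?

1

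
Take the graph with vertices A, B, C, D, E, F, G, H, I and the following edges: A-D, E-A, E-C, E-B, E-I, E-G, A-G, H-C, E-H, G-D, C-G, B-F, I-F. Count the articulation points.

1

Removing E increases the component count from 1 to 2, so E is a cut vertex.
By contrast removing G leaves 1 component; it is not a cut vertex. No other vertex is a cut vertex either.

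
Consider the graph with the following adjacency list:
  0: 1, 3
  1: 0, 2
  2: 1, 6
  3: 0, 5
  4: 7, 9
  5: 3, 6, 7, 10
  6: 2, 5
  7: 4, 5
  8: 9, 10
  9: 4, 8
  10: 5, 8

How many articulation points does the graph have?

1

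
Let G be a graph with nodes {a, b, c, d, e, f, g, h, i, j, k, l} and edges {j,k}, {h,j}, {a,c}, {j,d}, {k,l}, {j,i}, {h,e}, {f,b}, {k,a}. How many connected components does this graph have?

g is isolated — a component by itself.
Starting from b we can reach b, f. That is one component of size 2.
Starting from a we can reach a, c, d, e, h, i, j, k, l. That is one component of size 9.
Total: 3 components.

3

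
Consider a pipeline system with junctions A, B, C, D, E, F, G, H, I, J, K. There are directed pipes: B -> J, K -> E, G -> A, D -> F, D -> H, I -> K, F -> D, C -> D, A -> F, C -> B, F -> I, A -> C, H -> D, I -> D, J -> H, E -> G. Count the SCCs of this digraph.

1

{A, B, C, D, E, F, G, H, I, J, K} are all mutually reachable — one SCC of size 11.
That gives 1 strongly connected component.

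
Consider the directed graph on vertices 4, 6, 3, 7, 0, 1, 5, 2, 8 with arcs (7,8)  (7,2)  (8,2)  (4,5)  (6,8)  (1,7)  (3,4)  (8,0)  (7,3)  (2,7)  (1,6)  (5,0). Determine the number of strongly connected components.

{2, 7, 8} are all mutually reachable — one SCC of size 3.
{6} is an SCC by itself.
{3} is an SCC by itself.
{5} is an SCC by itself.
{4} is an SCC by itself.
(and 2 more singleton SCCs)
That gives 7 strongly connected components.

7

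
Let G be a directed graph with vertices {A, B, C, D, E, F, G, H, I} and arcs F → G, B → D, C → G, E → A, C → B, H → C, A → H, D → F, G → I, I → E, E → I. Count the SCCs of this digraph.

{A, B, C, D, E, F, G, H, I} are all mutually reachable — one SCC of size 9.
That gives 1 strongly connected component.

1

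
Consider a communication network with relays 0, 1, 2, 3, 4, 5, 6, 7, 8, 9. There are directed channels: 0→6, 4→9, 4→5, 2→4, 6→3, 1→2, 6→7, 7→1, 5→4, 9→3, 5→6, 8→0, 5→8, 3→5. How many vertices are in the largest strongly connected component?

{0, 1, 2, 3, 4, 5, 6, 7, 8, 9} are all mutually reachable — one SCC of size 10.
The largest has 10 vertices.

10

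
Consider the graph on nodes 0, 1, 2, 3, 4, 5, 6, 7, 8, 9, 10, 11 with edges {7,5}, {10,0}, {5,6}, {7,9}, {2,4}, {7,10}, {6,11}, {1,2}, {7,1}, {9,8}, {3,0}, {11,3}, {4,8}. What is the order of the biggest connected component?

12

Starting from 0 we can reach 0, 1, 2, 3, 4, 5, 6, 7, 8, 9, 10, 11. That is one component of size 12.
The largest has 12 vertices.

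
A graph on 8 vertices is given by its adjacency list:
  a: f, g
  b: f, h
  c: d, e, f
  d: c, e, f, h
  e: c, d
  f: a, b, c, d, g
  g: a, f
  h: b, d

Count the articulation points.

Removing f increases the component count from 1 to 2, so f is a cut vertex.
By contrast removing a leaves 1 component; it is not a cut vertex. No other vertex is a cut vertex either.

1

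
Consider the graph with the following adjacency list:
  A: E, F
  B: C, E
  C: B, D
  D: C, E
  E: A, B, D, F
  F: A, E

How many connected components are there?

Starting from A we can reach A, B, C, D, E, F. That is one component of size 6.
Total: 1 component.

1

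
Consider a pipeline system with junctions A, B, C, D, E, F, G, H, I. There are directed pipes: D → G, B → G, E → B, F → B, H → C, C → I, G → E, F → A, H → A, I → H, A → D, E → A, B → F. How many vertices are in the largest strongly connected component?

{A, B, D, E, F, G} are all mutually reachable — one SCC of size 6.
{C, H, I} are all mutually reachable — one SCC of size 3.
The largest has 6 vertices.

6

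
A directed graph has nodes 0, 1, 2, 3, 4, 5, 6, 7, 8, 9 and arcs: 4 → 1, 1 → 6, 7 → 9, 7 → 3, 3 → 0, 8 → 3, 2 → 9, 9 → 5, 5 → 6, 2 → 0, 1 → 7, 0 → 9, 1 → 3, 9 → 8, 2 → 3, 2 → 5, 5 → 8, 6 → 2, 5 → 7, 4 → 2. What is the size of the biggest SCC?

8

{0, 2, 3, 5, 6, 7, 8, 9} are all mutually reachable — one SCC of size 8.
{4} is an SCC by itself.
{1} is an SCC by itself.
The largest has 8 vertices.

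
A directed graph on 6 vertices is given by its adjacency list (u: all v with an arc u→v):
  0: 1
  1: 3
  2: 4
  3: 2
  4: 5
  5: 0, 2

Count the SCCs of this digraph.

{0, 1, 2, 3, 4, 5} are all mutually reachable — one SCC of size 6.
That gives 1 strongly connected component.

1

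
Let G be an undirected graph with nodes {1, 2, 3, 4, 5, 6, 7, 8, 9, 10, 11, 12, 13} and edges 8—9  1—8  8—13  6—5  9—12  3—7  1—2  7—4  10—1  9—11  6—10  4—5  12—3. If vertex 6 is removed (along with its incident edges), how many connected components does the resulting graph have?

1

With 6 gone, the remaining components are: {1, 2, 3, 4, 5, 7, 8, 9, 10, 11, 12, 13}.
That is 1 component.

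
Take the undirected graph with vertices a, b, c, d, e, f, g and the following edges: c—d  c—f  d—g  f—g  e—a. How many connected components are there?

b is isolated — a component by itself.
Starting from a we can reach a, e. That is one component of size 2.
Starting from c we can reach c, d, f, g. That is one component of size 4.
Total: 3 components.

3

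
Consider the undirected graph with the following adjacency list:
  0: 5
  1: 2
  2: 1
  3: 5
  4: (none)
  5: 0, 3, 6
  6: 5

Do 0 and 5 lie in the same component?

From 0 we can reach 0, 3, 5, 6, which includes 5.

Yes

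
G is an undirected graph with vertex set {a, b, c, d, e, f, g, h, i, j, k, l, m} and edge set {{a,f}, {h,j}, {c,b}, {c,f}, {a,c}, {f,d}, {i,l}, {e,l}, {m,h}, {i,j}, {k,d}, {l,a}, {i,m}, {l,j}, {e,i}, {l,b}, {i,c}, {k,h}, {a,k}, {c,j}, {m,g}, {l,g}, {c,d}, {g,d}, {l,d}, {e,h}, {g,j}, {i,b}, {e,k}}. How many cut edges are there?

0

The edges on the cycle e-i-m-g-j-l-e are not bridges since each lies on that cycle.
Every edge lies on some cycle, so there are no bridges.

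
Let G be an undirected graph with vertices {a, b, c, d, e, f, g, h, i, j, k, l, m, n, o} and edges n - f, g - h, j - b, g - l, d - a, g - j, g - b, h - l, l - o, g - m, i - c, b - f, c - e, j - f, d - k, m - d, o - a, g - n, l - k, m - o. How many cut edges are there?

2

The edges on the cycle g-n-f-b-g are not bridges since each lies on that cycle.
But removing c - e disconnects c from e; removing i - c disconnects i from c — these are bridges.
That makes 2 bridges.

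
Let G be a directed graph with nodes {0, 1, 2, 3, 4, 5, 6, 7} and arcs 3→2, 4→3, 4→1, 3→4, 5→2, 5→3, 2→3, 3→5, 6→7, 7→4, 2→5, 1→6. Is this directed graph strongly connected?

No

There is no directed path from 6 to 0, so the graph is not strongly connected.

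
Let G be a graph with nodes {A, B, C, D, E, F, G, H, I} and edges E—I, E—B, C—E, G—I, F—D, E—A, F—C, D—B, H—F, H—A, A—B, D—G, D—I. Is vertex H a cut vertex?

Deleting H leaves 1 component (was 1) (its neighbors A, F remain connected to each other), so H is not a cut vertex.

No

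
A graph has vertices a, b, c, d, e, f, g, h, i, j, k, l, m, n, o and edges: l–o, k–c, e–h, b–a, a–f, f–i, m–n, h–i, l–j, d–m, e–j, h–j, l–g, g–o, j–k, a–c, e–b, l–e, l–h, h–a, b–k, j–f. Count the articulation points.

2

Removing l increases the component count from 2 to 3, so l is a cut vertex.
Removing m increases the component count from 2 to 3, so m is a cut vertex.
By contrast removing h leaves 2 components; it is not a cut vertex. No other vertex is a cut vertex either.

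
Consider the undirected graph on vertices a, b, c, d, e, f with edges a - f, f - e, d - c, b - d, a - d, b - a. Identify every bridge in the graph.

a-f, c-d, e-f

The edges on the cycle b-a-d-b are not bridges since each lies on that cycle.
But removing c - d disconnects c from d; removing e - f disconnects e from f; removing a - f disconnects a from f — these are bridges.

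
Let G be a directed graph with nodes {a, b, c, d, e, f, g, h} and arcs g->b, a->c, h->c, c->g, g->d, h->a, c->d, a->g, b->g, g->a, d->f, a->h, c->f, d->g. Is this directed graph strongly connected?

There is no directed path from g to e, so the graph is not strongly connected.

No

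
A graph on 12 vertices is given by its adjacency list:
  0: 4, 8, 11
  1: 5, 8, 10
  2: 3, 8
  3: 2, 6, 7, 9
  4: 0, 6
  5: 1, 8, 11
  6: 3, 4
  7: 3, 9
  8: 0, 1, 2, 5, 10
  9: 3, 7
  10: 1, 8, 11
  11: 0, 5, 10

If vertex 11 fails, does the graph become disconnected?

Deleting 11 leaves 1 component (was 1) (its neighbors 0, 5, 10 remain connected to each other), so 11 is not a cut vertex.

No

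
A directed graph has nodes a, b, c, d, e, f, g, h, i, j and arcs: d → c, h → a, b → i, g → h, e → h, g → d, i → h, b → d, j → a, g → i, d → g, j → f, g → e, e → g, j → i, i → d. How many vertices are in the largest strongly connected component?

{d, e, g, i} are all mutually reachable — one SCC of size 4.
{a} is an SCC by itself.
{f} is an SCC by itself.
{h} is an SCC by itself.
{c} is an SCC by itself.
(and 2 more singleton SCCs)
The largest has 4 vertices.

4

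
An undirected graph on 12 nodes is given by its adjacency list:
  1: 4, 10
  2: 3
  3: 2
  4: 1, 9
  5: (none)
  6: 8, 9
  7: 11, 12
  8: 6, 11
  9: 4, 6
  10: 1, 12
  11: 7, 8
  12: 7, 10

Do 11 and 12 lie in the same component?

Yes

From 11 we can reach 1, 4, 6, 7, 8, 9, 10, 11, 12, which includes 12.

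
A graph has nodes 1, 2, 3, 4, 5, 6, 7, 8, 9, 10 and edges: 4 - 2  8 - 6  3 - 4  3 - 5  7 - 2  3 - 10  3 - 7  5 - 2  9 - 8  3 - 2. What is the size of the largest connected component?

1 is isolated — a component by itself.
Starting from 6 we can reach 6, 8, 9. That is one component of size 3.
Starting from 2 we can reach 2, 3, 4, 5, 7, 10. That is one component of size 6.
The largest has 6 vertices.

6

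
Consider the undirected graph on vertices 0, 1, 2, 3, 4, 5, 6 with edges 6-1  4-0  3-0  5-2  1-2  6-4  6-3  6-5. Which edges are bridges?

The edges on the cycle 6-4-0-3-6 are not bridges since each lies on that cycle.
Every edge lies on some cycle, so there are no bridges.

none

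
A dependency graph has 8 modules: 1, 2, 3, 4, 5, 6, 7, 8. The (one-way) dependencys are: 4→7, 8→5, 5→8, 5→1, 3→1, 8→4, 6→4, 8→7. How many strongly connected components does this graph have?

{5, 8} are all mutually reachable — one SCC of size 2.
{1} is an SCC by itself.
{4} is an SCC by itself.
{7} is an SCC by itself.
{3} is an SCC by itself.
(and 2 more singleton SCCs)
That gives 7 strongly connected components.

7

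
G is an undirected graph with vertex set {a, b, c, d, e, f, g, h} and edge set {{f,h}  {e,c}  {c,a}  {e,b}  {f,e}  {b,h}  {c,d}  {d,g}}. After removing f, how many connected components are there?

1

With f gone, the remaining components are: {a, b, c, d, e, g, h}.
That is 1 component.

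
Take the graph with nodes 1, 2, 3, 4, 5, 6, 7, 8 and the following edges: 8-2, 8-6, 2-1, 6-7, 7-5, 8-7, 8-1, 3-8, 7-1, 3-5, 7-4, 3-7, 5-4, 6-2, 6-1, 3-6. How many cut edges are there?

0

The edges on the cycle 8-6-1-2-8 are not bridges since each lies on that cycle.
Every edge lies on some cycle, so there are no bridges.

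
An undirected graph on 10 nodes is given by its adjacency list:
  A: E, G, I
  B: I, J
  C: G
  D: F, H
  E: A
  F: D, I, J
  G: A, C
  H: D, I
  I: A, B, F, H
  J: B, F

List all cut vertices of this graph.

A, G, I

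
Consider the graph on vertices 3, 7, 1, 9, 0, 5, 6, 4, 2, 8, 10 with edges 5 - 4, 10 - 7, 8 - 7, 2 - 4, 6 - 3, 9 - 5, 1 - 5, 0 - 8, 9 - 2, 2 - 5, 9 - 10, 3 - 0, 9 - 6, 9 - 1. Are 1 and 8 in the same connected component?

From 1 we can reach 0, 1, 2, 3, 4, 5, 6, 7, 8, 9, 10, which includes 8.

Yes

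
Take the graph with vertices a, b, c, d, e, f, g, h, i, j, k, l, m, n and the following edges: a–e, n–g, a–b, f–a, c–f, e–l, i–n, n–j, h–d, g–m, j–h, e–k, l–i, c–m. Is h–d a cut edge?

Yes

Removing h–d leaves no path between h and d: the component count goes from 1 to 2. So it is a bridge.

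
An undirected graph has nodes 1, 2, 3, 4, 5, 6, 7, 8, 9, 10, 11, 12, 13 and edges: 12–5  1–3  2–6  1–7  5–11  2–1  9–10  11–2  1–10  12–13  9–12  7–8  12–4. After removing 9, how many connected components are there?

With 9 gone, the remaining components are: {1, 2, 3, 4, 5, 6, 7, 8, 10, 11, 12, 13}.
That is 1 component.

1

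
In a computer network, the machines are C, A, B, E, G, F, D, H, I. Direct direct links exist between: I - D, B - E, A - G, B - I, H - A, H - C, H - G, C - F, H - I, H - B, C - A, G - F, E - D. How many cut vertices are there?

Removing H increases the component count from 1 to 2, so H is a cut vertex.
By contrast removing I leaves 1 component; it is not a cut vertex. No other vertex is a cut vertex either.

1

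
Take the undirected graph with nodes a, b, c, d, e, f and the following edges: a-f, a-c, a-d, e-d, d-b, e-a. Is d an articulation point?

Yes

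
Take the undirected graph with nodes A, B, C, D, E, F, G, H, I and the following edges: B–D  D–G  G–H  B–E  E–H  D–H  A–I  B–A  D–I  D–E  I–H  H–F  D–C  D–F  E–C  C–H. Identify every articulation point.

Removing D, for instance, still leaves 1 component. No single vertex removal increases the component count — the graph has no articulation points.

none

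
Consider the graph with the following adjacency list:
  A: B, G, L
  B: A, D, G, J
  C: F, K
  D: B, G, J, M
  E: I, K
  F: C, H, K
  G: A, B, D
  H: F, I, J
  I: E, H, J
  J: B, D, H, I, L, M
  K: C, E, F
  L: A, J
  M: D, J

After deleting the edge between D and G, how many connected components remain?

1

D and G are still connected via D-B-G, so the component count stays at 1.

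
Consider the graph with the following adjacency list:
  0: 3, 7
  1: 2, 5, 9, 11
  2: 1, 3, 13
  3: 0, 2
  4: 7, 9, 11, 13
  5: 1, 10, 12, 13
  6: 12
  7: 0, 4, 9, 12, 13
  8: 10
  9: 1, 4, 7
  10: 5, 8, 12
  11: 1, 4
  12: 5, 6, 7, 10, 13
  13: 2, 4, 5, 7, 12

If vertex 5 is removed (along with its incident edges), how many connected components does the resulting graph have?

With 5 gone, the remaining components are: {0, 1, 2, 3, 4, 6, 7, 8, 9, 10, 11, 12, 13}.
That is 1 component.

1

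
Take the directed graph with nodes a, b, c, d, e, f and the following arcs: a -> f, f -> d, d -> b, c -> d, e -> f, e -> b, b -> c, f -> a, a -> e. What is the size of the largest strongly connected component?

3

{b, c, d} are all mutually reachable — one SCC of size 3.
{a, e, f} are all mutually reachable — one SCC of size 3.
The largest has 3 vertices.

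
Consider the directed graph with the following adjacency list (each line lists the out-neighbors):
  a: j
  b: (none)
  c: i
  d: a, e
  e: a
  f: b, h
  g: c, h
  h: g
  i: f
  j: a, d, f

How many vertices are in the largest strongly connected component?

5

{c, f, g, h, i} are all mutually reachable — one SCC of size 5.
{a, d, e, j} are all mutually reachable — one SCC of size 4.
{b} is an SCC by itself.
The largest has 5 vertices.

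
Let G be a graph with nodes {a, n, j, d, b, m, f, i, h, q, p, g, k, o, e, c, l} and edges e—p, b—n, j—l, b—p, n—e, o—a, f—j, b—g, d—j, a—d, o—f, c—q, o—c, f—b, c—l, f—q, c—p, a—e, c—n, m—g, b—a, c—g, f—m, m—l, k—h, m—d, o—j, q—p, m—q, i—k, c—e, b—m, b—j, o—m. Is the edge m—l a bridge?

After removing m—l, the path m-o-c-l still connects them, so the edge is not a bridge.

No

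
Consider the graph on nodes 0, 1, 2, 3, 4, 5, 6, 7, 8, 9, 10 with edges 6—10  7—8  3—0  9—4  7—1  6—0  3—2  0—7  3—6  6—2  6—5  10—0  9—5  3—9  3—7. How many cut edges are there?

3

The edges on the cycle 3-9-5-6-3 are not bridges since each lies on that cycle.
But removing 9—4 disconnects 9 from 4; removing 7—8 disconnects 7 from 8; removing 1—7 disconnects 1 from 7 — these are bridges.
That makes 3 bridges.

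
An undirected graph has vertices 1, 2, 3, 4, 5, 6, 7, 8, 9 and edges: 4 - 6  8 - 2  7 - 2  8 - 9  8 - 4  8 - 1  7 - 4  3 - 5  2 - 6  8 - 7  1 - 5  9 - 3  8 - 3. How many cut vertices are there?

Removing 8 increases the component count from 1 to 2, so 8 is a cut vertex.
By contrast removing 9 leaves 1 component; it is not a cut vertex. No other vertex is a cut vertex either.

1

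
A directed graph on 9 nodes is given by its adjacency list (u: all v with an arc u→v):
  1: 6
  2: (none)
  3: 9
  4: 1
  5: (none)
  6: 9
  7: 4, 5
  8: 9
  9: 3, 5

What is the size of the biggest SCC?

2

{3, 9} are all mutually reachable — one SCC of size 2.
{2} is an SCC by itself.
{5} is an SCC by itself.
{4} is an SCC by itself.
{6} is an SCC by itself.
(and 3 more singleton SCCs)
The largest has 2 vertices.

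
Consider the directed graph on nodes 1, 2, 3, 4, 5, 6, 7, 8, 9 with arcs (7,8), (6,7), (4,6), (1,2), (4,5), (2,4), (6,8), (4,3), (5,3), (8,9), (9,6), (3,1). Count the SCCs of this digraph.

2

{1, 2, 3, 4, 5} are all mutually reachable — one SCC of size 5.
{6, 7, 8, 9} are all mutually reachable — one SCC of size 4.
That gives 2 strongly connected components.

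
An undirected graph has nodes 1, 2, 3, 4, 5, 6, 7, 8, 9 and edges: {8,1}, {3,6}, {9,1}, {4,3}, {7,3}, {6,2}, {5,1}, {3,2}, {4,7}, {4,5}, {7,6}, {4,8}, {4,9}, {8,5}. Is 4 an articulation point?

Deleting 4 raises the number of components from 1 to 2, so 4 is a cut vertex.

Yes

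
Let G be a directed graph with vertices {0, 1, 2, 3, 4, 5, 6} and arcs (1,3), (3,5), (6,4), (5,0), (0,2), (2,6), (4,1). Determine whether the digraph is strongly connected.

From 5 we can reach every vertex (0, 1, 2, 3, 4, 5, 6), and every vertex can reach 5 (0, 1, 2, 3, 4, 5, 6). So the whole graph is one strongly connected component.

Yes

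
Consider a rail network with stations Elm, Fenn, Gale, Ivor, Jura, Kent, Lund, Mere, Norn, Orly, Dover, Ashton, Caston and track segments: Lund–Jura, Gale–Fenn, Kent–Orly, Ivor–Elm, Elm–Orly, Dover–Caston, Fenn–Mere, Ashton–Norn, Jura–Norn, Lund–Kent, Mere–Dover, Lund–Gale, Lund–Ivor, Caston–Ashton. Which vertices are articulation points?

Lund

Removing Lund increases the component count from 1 to 2, so Lund is a cut vertex.
By contrast removing Fenn leaves 1 component; it is not a cut vertex. No other vertex is a cut vertex either.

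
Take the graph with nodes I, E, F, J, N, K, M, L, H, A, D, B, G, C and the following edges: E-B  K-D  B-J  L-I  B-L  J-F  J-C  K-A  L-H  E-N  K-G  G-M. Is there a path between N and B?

Yes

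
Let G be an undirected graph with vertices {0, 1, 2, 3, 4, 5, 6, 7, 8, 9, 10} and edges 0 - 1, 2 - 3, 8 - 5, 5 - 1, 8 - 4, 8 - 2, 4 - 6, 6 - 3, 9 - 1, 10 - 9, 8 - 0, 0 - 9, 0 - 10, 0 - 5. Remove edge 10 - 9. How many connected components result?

10 and 9 are still connected via 10-0-9, so the component count stays at 2.

2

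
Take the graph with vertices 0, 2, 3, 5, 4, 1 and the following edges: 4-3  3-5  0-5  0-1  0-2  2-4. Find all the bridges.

0-1

The edges on the cycle 0-2-4-3-5-0 are not bridges since each lies on that cycle.
But removing 0-1 disconnects 0 from 1 — this is a bridge.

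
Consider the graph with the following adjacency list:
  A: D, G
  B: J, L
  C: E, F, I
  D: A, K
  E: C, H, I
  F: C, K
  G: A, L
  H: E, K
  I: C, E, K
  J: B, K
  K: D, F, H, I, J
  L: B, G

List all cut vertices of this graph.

K

Removing K increases the component count from 1 to 2, so K is a cut vertex.
By contrast removing A leaves 1 component; it is not a cut vertex. No other vertex is a cut vertex either.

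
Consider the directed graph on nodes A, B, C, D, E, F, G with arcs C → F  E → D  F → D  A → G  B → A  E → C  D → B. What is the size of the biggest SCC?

1

{B} is an SCC by itself.
{C} is an SCC by itself.
{A} is an SCC by itself.
{D} is an SCC by itself.
{F} is an SCC by itself.
(and 2 more singleton SCCs)
The largest has 1 vertex.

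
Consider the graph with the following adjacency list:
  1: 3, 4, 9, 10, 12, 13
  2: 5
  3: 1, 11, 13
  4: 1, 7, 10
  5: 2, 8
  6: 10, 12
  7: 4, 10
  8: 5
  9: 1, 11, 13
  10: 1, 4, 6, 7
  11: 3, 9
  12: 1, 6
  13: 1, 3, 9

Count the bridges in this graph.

The edges on the cycle 1-12-6-10-1 are not bridges since each lies on that cycle.
But removing 8-5 disconnects 8 from 5; removing 5-2 disconnects 5 from 2 — these are bridges.
That makes 2 bridges.

2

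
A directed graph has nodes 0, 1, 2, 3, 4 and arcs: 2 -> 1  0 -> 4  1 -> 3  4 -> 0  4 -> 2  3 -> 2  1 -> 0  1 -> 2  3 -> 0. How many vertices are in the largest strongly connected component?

{0, 1, 2, 3, 4} are all mutually reachable — one SCC of size 5.
The largest has 5 vertices.

5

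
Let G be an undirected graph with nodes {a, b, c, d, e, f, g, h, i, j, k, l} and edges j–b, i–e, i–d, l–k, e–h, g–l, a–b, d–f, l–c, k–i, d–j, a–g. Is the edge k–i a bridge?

No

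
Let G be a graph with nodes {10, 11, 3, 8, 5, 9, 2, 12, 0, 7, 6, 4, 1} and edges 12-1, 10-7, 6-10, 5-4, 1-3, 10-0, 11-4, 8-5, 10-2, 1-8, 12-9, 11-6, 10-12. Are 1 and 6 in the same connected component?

Yes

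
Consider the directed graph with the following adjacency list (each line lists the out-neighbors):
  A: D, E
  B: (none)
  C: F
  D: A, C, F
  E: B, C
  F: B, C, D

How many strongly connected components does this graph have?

2

{A, C, D, E, F} are all mutually reachable — one SCC of size 5.
{B} is an SCC by itself.
That gives 2 strongly connected components.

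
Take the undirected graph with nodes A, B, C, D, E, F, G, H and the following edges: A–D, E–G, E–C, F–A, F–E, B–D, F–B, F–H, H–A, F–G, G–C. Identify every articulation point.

Removing F increases the component count from 1 to 2, so F is a cut vertex.
By contrast removing C leaves 1 component; it is not a cut vertex. No other vertex is a cut vertex either.

F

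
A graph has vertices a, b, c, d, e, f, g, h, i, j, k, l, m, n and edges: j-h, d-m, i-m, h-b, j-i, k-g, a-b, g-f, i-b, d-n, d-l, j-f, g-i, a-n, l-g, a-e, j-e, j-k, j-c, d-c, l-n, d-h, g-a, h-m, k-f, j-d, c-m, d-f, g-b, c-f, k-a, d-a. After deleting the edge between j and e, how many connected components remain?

1

j and e are still connected via j-d-a-e, so the component count stays at 1.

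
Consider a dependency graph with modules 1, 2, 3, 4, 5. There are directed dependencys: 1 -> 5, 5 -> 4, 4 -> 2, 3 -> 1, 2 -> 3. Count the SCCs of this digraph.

1

{1, 2, 3, 4, 5} are all mutually reachable — one SCC of size 5.
That gives 1 strongly connected component.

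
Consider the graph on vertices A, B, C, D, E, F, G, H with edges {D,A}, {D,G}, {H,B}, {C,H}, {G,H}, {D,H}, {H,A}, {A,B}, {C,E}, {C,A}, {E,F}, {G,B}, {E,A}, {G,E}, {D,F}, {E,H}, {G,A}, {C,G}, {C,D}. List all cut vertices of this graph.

none

Removing C, for instance, still leaves 1 component. No single vertex removal increases the component count — the graph has no articulation points.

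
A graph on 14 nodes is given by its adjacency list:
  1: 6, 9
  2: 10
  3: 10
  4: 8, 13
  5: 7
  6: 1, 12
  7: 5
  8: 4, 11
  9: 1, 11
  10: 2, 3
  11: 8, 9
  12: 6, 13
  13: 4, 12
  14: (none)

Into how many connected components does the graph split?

4

14 is isolated — a component by itself.
Starting from 5 we can reach 5, 7. That is one component of size 2.
Starting from 2 we can reach 2, 3, 10. That is one component of size 3.
Starting from 1 we can reach 1, 4, 6, 8, 9, 11, 12, 13. That is one component of size 8.
Total: 4 components.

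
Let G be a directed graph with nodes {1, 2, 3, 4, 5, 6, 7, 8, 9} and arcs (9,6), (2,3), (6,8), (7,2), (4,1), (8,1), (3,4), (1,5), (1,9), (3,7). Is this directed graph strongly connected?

There is no directed path from 4 to 3, so the graph is not strongly connected.

No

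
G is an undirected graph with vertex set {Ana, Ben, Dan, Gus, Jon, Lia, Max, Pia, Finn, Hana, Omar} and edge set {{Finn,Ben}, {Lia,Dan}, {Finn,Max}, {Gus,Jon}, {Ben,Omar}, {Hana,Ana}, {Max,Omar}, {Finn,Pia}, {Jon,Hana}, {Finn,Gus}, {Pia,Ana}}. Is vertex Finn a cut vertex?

Yes

Deleting Finn raises the number of components from 2 to 3, so Finn is a cut vertex.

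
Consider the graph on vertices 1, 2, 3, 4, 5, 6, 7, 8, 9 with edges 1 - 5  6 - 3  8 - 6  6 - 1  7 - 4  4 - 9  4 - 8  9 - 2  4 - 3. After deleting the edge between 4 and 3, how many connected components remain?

1

4 and 3 are still connected via 4-8-6-3, so the component count stays at 1.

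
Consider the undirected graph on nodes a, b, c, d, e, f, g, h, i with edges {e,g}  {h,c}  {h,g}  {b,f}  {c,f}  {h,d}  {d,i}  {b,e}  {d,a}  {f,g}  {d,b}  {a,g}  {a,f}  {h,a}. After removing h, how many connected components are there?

1

With h gone, the remaining components are: {a, b, c, d, e, f, g, i}.
That is 1 component.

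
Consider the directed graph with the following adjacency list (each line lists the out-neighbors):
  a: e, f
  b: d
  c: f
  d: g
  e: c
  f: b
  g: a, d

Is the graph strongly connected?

From d we can reach every vertex (a, b, c, d, e, f, g), and every vertex can reach d (a, b, c, d, e, f, g). So the whole graph is one strongly connected component.

Yes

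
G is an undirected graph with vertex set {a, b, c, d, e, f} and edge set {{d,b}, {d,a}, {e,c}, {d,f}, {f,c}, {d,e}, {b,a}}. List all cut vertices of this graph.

d

Removing d increases the component count from 1 to 2, so d is a cut vertex.
By contrast removing a leaves 1 component; it is not a cut vertex. No other vertex is a cut vertex either.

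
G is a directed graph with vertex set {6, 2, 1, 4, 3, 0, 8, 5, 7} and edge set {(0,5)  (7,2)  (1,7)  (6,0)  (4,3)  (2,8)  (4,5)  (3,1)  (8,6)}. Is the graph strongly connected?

No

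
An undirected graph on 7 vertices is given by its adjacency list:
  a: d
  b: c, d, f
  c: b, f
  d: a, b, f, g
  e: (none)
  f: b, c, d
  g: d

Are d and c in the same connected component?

From d we can reach a, b, c, d, f, g, which includes c.

Yes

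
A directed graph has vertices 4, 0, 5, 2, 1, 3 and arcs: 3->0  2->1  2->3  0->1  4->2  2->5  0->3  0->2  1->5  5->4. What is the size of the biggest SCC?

6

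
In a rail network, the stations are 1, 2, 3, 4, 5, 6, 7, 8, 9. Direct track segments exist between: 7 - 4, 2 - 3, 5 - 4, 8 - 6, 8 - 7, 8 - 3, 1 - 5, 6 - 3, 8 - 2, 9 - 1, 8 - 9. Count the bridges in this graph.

0

The edges on the cycle 8-9-1-5-4-7-8 are not bridges since each lies on that cycle.
Every edge lies on some cycle, so there are no bridges.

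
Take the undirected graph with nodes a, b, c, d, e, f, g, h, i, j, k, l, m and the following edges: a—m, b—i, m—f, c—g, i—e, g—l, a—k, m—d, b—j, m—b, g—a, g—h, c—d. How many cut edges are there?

The edges on the cycle c-g-a-m-d-c are not bridges since each lies on that cycle.
But removing g—l disconnects g from l; removing g—h disconnects g from h; removing j—b disconnects j from b; removing f—m disconnects f from m — these are bridges.
In total 8 edges are bridges.

8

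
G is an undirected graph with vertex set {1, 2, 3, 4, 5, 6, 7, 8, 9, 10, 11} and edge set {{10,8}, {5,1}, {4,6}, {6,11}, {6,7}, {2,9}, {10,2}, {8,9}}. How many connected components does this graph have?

4

3 is isolated — a component by itself.
Starting from 1 we can reach 1, 5. That is one component of size 2.
Starting from 4 we can reach 4, 6, 7, 11. That is one component of size 4.
Starting from 2 we can reach 2, 8, 9, 10. That is one component of size 4.
Total: 4 components.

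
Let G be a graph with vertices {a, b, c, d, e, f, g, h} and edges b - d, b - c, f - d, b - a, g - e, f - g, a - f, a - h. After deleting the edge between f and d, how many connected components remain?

1

f and d are still connected via f-a-b-d, so the component count stays at 1.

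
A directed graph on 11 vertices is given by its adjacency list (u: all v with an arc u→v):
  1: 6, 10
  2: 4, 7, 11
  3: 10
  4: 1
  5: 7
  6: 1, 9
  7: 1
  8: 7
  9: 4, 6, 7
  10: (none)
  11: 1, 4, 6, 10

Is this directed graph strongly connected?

There is no directed path from 10 to 4, so the graph is not strongly connected.

No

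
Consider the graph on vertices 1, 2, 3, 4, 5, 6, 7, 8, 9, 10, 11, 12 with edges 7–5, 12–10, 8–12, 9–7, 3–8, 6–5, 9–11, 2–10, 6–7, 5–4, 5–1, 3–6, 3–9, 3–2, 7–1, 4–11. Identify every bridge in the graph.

none

The edges on the cycle 6-7-1-5-6 are not bridges since each lies on that cycle.
Every edge lies on some cycle, so there are no bridges.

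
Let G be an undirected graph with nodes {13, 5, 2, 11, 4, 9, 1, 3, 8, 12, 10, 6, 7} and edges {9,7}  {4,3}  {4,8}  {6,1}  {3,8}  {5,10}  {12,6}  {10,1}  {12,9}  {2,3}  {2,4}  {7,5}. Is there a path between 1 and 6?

Yes

From 1 we can reach 1, 5, 6, 7, 9, 10, 12, which includes 6.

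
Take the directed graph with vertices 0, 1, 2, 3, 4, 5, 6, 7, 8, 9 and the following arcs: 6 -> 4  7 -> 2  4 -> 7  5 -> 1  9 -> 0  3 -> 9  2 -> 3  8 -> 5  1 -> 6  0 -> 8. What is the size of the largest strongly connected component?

{0, 1, 2, 3, 4, 5, 6, 7, 8, 9} are all mutually reachable — one SCC of size 10.
The largest has 10 vertices.

10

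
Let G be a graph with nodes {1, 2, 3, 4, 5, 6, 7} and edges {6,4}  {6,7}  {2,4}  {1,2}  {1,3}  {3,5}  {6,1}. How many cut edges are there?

The edges on the cycle 6-1-2-4-6 are not bridges since each lies on that cycle.
But removing 3 - 5 disconnects 3 from 5; removing 1 - 3 disconnects 1 from 3; removing 6 - 7 disconnects 6 from 7 — these are bridges.
That makes 3 bridges.

3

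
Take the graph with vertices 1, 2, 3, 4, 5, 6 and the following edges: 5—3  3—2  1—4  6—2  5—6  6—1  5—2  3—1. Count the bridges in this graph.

1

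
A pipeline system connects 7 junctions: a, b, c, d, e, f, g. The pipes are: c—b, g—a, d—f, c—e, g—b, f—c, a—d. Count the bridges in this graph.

The edges on the cycle g-a-d-f-c-b-g are not bridges since each lies on that cycle.
But removing c—e disconnects c from e — this is a bridge.

1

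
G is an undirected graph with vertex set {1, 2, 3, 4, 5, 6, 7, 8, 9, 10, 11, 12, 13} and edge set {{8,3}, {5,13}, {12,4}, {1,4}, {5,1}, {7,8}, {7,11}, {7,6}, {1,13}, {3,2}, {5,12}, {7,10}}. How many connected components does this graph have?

3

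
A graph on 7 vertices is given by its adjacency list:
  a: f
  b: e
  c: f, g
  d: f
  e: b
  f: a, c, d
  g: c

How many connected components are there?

Starting from b we can reach b, e. That is one component of size 2.
Starting from a we can reach a, c, d, f, g. That is one component of size 5.
Total: 2 components.

2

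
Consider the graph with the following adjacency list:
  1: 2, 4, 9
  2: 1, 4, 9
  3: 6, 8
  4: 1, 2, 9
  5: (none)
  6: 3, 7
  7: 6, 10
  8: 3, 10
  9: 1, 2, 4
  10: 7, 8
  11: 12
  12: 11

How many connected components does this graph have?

5 is isolated — a component by itself.
Starting from 11 we can reach 11, 12. That is one component of size 2.
Starting from 1 we can reach 1, 2, 4, 9. That is one component of size 4.
Starting from 3 we can reach 3, 6, 7, 8, 10. That is one component of size 5.
Total: 4 components.

4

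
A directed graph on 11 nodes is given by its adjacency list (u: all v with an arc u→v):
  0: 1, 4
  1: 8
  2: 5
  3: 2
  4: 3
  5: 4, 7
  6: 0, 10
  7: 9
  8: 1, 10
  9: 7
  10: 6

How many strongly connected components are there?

3

{0, 1, 6, 8, 10} are all mutually reachable — one SCC of size 5.
{2, 3, 4, 5} are all mutually reachable — one SCC of size 4.
{7, 9} are all mutually reachable — one SCC of size 2.
That gives 3 strongly connected components.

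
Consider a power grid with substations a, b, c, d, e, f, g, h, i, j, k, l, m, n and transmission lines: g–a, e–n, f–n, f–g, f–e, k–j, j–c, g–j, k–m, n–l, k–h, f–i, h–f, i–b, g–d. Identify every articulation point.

f, g, i, j, k, n

Removing f increases the component count from 1 to 3, so f is a cut vertex.
Removing g increases the component count from 1 to 3, so g is a cut vertex.
Removing i increases the component count from 1 to 2, so i is a cut vertex.
Likewise j, k, n are cut vertices.
By contrast removing l leaves 1 component; it is not a cut vertex. No other vertex is a cut vertex either.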